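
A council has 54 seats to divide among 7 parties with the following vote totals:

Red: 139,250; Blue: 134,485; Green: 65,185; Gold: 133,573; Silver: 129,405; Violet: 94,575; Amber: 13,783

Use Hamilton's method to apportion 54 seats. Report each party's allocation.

Red 11, Blue 10, Green 5, Gold 10, Silver 10, Violet 7, Amber 1

Total 710256; standard divisor 710256/54 ≈ 13152.889.
Standard quotas: Red 10.5870, Blue 10.2247, Green 4.9559, Gold 10.1554, Silver 9.8385, Violet 7.1904, Amber 1.0479.
Lower quotas: Red 10, Blue 10, Green 4, Gold 10, Silver 9, Violet 7, Amber 1 (sum 51, leaving 3 seats).
Remainders in descending order: Green 0.9559, Silver 0.8385, Red 0.5870, Blue 0.2247, Violet 0.1904, Gold 0.1554, Amber 0.0479.
Largest remainders: Green, Silver, Red receive the extra seats.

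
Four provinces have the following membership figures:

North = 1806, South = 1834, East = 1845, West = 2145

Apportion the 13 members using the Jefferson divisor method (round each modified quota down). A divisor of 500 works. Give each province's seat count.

With modified divisor 500: modified quotas North 3.612, South 3.668, East 3.690, West 4.290.
Rounding down: North 3, South 3, East 3, West 4 (total 13).

North 3; South 3; East 3; West 4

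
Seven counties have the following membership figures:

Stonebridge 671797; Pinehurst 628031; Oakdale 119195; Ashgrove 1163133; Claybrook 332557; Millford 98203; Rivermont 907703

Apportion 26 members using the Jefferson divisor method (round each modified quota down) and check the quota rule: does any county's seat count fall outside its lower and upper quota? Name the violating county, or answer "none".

none

Standard quotas: Stonebridge 4.455, Pinehurst 4.165, Oakdale 0.790, Ashgrove 7.713, Claybrook 2.205, Millford 0.651, Rivermont 6.020.
Jefferson allocation: Stonebridge 5, Pinehurst 4, Oakdale 0, Ashgrove 8, Claybrook 2, Millford 0, Rivermont 7.
Every allocation lies between the lower and upper quota.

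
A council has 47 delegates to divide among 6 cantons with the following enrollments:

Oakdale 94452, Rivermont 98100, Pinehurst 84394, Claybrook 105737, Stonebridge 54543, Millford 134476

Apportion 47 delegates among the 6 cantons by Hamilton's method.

The standard divisor is 571702/47 ≈ 12163.872.
Standard quotas: Oakdale 7.7650, Rivermont 8.0649, Pinehurst 6.9381, Claybrook 8.6927, Stonebridge 4.4840, Millford 11.0554.
Lower quotas: Oakdale 7, Rivermont 8, Pinehurst 6, Claybrook 8, Stonebridge 4, Millford 11 (sum 44, leaving 3 seats).
Remainders in descending order: Pinehurst 0.9381, Oakdale 0.7650, Claybrook 0.6927, Stonebridge 0.4840, Rivermont 0.0649, Millford 0.0554.
The surplus seats go to Pinehurst, Oakdale, Claybrook.

Oakdale 8; Rivermont 8; Pinehurst 7; Claybrook 9; Stonebridge 4; Millford 11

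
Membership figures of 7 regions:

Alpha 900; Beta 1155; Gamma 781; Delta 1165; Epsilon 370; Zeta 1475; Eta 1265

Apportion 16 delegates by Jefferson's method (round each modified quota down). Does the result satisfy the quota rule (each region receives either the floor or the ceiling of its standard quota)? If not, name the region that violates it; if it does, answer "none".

Standard quotas: Alpha 2.025, Beta 2.599, Gamma 1.757, Delta 2.621, Epsilon 0.833, Zeta 3.319, Eta 2.846.
Jefferson allocation: Alpha 2, Beta 3, Gamma 2, Delta 3, Epsilon 0, Zeta 3, Eta 3.
Every allocation lies between the lower and upper quota.

none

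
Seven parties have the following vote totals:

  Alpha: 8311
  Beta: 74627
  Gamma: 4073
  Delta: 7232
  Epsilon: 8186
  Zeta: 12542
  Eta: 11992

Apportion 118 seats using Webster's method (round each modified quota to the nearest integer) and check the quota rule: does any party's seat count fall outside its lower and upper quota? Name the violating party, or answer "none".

Beta

Standard quotas: Alpha 7.724, Beta 69.359, Gamma 3.785, Delta 6.721, Epsilon 7.608, Zeta 11.657, Eta 11.145.
Webster allocation: Alpha 8, Beta 68, Gamma 4, Delta 7, Epsilon 8, Zeta 12, Eta 11.
Beta has quota 69.359 (lower 69, upper 70) but receives 68 — outside the quota interval.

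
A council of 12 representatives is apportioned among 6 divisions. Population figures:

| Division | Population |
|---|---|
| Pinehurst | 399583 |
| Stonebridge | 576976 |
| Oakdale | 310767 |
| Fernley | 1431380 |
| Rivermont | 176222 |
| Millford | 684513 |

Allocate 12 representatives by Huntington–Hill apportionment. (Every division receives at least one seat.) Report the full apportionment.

With divisor 301307: modified quotas Pinehurst 1.326, Stonebridge 1.915, Oakdale 1.031, Fernley 4.751, Rivermont 0.585, Millford 2.272.
Geometric-mean thresholds: Pinehurst √(1·2)=1.414, Stonebridge √(1·2)=1.414, Oakdale √(1·2)=1.414, Fernley √(4·5)=4.472, Rivermont (min 1), Millford √(2·3)=2.449.
Each quota rounded against its threshold gives Pinehurst 1, Stonebridge 2, Oakdale 1, Fernley 5, Rivermont 1, Millford 2 (total 12).

Pinehurst 1, Stonebridge 2, Oakdale 1, Fernley 5, Rivermont 1, Millford 2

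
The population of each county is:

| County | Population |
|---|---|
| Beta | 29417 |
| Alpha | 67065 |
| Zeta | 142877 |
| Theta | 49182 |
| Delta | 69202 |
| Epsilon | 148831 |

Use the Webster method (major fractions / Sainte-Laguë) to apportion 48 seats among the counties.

Beta 3, Alpha 6, Zeta 13, Theta 5, Delta 7, Epsilon 14

Standard divisor 506574/48 ≈ 10553.625; standard quotas: Beta 2.787, Alpha 6.355, Zeta 13.538, Theta 4.660, Delta 6.557, Epsilon 14.102.
Rounding to the nearest integer gives 3, 6, 14, 5, 7, 14 = 49 seats, so the divisor must be adjusted.
With modified divisor 10600: modified quotas Beta 2.775, Alpha 6.327, Zeta 13.479, Theta 4.640, Delta 6.528, Epsilon 14.041.
Rounding to the nearest integer: Beta 3, Alpha 6, Zeta 13, Theta 5, Delta 7, Epsilon 14 (total 48).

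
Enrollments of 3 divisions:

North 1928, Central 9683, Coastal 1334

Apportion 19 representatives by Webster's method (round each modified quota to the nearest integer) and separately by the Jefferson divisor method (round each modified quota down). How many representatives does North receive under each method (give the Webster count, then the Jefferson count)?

3 and 2

Webster: North 3, Central 14, Coastal 2.
Jefferson: North 2, Central 15, Coastal 2.
North gets 3 under Webster and 2 under Jefferson.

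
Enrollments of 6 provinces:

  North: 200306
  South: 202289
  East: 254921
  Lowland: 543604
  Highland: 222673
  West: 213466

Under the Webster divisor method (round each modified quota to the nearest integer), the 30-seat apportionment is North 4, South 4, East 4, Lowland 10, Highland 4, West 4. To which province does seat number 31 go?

Priority for the next seat is population ÷ (current seats + 0.5).
Priorities: North 44512.444, South 44953.111, East 56649.111, Lowland 51771.810, Highland 49482.889, West 47436.889.
Highest priority: East.

East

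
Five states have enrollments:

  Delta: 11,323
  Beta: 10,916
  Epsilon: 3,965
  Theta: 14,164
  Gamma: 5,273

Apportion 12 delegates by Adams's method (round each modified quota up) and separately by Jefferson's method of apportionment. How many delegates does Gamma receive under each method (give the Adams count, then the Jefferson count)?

Adams: Delta 3, Beta 3, Epsilon 1, Theta 3, Gamma 2.
Jefferson: Delta 3, Beta 3, Epsilon 1, Theta 4, Gamma 1.
Gamma gets 2 under Adams and 1 under Jefferson.

2 and 1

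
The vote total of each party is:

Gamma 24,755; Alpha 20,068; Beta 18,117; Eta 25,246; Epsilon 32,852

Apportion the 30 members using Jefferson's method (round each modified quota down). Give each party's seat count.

Standard divisor 121038/30 ≈ 4034.6; standard quotas: Gamma 6.136, Alpha 4.974, Beta 4.490, Eta 6.257, Epsilon 8.143.
Rounding down gives 6, 4, 4, 6, 8 = 28 seats, so the divisor must be adjusted.
With modified divisor 3640: modified quotas Gamma 6.801, Alpha 5.513, Beta 4.977, Eta 6.936, Epsilon 9.025.
Rounding down: Gamma 6, Alpha 5, Beta 4, Eta 6, Epsilon 9 (total 30).

Gamma 6, Alpha 5, Beta 4, Eta 6, Epsilon 9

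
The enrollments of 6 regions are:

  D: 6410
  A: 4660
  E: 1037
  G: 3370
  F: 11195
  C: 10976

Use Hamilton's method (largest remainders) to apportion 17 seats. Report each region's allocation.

Standard divisor: 37648 ÷ 17 ≈ 2214.588.
Standard quotas: D 2.8944, A 2.1042, E 0.4683, G 1.5217, F 5.0551, C 4.9562.
Lower quotas: D 2, A 2, E 0, G 1, F 5, C 4 (sum 14, leaving 3 seats).
Remainders in descending order: C 0.9562, D 0.8944, G 0.5217, E 0.4683, A 0.1042, F 0.0551.
The surplus seats go to C, D, G.

D 3, A 2, E 0, G 2, F 5, C 5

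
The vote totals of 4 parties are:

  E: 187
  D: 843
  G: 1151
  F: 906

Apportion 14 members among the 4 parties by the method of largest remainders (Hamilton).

The standard divisor is 3087/14 ≈ 220.5.
Standard quotas: E 0.848, D 3.823, G 5.220, F 4.109.
Lower quotas: E 0, D 3, G 5, F 4 (sum 12, leaving 2 seats).
Remainders in descending order: E 0.848, D 0.823, G 0.220, F 0.109.
The surplus seats go to E, D.

E: 1, D: 4, G: 5, F: 4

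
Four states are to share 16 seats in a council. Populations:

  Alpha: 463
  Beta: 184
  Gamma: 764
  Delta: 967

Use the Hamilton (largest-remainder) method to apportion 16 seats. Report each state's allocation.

The standard divisor is 2378/16 ≈ 148.625.
Standard quotas: Alpha 3.115, Beta 1.238, Gamma 5.140, Delta 6.506.
Lower quotas: Alpha 3, Beta 1, Gamma 5, Delta 6 (sum 15, leaving 1 seat).
Remainders in descending order: Delta 0.506, Beta 0.238, Gamma 0.140, Alpha 0.115.
Largest remainder: Delta receives the extra seat.

Alpha=3, Beta=1, Gamma=5, Delta=7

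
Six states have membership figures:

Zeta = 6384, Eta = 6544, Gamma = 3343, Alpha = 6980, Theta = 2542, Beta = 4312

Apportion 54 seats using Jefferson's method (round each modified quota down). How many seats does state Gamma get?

6

Standard divisor 30105/54 ≈ 557.5; standard quotas: Zeta 11.451, Eta 11.738, Gamma 5.996, Alpha 12.520, Theta 4.560, Beta 7.735.
Rounding down gives 11, 11, 5, 12, 4, 7 = 50 seats, so the divisor must be adjusted.
With modified divisor 534: modified quotas Zeta 11.955, Eta 12.255, Gamma 6.260, Alpha 13.071, Theta 4.760, Beta 8.075.
Rounding down: Zeta 11, Eta 12, Gamma 6, Alpha 13, Theta 4, Beta 8 (total 54).
Gamma receives 6.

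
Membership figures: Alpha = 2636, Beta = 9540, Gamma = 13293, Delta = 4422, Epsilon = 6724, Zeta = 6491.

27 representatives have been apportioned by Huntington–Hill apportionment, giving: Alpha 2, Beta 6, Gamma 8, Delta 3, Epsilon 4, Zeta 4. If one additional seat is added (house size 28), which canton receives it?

Priority for the next seat is population ÷ (√(s·(s+1))).
Priorities: Alpha 1076.142, Beta 1472.054, Gamma 1566.595, Delta 1276.521, Epsilon 1503.532, Zeta 1451.432.
Highest priority: Gamma.

Gamma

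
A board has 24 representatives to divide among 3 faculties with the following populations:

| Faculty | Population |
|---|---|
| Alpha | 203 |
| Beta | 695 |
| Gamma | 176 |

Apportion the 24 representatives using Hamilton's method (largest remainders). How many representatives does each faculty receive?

The standard divisor is 1074/24 ≈ 44.75.
Standard quotas: Alpha 4.536, Beta 15.531, Gamma 3.933.
Lower quotas: Alpha 4, Beta 15, Gamma 3 (sum 22, leaving 2 seats).
Remainders in descending order: Gamma 0.933, Alpha 0.536, Beta 0.531.
Largest remainders: Gamma, Alpha receive the extra seats.

Alpha 5, Beta 15, Gamma 4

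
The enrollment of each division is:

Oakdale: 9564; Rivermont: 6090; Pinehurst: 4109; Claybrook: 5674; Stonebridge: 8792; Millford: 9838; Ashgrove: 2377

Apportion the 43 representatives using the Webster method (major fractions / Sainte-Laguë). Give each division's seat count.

Standard divisor 46444/43 ≈ 1080.093; standard quotas: Oakdale 8.855, Rivermont 5.638, Pinehurst 3.804, Claybrook 5.253, Stonebridge 8.140, Millford 9.108, Ashgrove 2.201.
Rounding to the nearest integer gives Oakdale 9, Rivermont 6, Pinehurst 4, Claybrook 5, Stonebridge 8, Millford 9, Ashgrove 2 — total 43, matching the house size, so no adjustment is needed.

Oakdale: 9, Rivermont: 6, Pinehurst: 4, Claybrook: 5, Stonebridge: 8, Millford: 9, Ashgrove: 2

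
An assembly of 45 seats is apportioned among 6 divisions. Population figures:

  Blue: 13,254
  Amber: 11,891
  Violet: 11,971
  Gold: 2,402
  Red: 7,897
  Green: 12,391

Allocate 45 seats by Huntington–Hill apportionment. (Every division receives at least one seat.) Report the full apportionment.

With divisor 1352: modified quotas Blue 9.803, Amber 8.795, Violet 8.854, Gold 1.777, Red 5.841, Green 9.165.
Geometric-mean thresholds: Blue √(9·10)=9.487, Amber √(8·9)=8.485, Violet √(8·9)=8.485, Gold √(1·2)=1.414, Red √(5·6)=5.477, Green √(9·10)=9.487.
Each quota rounded against its threshold gives Blue 10, Amber 9, Violet 9, Gold 2, Red 6, Green 9 (total 45).

Blue=10; Amber=9; Violet=9; Gold=2; Red=6; Green=9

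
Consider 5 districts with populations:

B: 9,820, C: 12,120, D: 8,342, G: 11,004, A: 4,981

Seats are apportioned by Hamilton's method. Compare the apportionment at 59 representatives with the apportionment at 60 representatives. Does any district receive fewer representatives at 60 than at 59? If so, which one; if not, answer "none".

none

At 59 seats: B 13, C 15, D 11, G 14, A 6.
At 60 seats: B 13, C 16, D 11, G 14, A 6.
No district's allocation decreased.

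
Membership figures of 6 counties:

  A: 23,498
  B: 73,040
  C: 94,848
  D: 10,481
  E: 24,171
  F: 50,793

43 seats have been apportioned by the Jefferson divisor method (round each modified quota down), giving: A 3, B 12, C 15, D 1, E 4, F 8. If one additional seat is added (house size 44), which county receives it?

C

Priority for the next seat is population ÷ (current seats + 1).
Priorities: A 5874.500, B 5618.462, C 5928.000, D 5240.500, E 4834.200, F 5643.667.
Highest priority: C.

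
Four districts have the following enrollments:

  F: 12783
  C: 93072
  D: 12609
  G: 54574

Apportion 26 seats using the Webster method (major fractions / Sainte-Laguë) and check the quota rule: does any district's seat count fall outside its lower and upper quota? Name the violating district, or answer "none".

Standard quotas: F 1.921, C 13.985, D 1.895, G 8.200.
Webster allocation: F 2, C 14, D 2, G 8.
Every allocation lies between the lower and upper quota.

none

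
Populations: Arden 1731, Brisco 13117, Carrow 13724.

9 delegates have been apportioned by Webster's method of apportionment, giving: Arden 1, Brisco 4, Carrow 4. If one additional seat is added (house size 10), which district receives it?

Carrow

Priority for the next seat is population ÷ (current seats + 0.5).
Priorities: Arden 1154.000, Brisco 2914.889, Carrow 3049.778.
Highest priority: Carrow.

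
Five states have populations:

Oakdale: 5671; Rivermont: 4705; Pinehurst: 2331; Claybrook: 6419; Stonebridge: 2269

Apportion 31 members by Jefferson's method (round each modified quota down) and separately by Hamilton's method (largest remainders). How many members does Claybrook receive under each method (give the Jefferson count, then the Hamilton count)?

Jefferson: Oakdale 8, Rivermont 7, Pinehurst 3, Claybrook 10, Stonebridge 3.
Hamilton: Oakdale 8, Rivermont 7, Pinehurst 4, Claybrook 9, Stonebridge 3.
Claybrook gets 10 under Jefferson and 9 under Hamilton.

10 and 9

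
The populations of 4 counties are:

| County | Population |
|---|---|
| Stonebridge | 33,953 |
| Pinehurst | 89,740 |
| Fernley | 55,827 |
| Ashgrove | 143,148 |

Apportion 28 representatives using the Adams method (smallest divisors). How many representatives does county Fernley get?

5

Standard divisor 322668/28 ≈ 11523.857; standard quotas: Stonebridge 2.946, Pinehurst 7.787, Fernley 4.844, Ashgrove 12.422.
Rounding up gives 3, 8, 5, 13 = 29 seats, so the divisor must be adjusted.
With modified divisor 12400: modified quotas Stonebridge 2.738, Pinehurst 7.237, Fernley 4.502, Ashgrove 11.544.
Rounding up: Stonebridge 3, Pinehurst 8, Fernley 5, Ashgrove 12 (total 28).
Fernley receives 5.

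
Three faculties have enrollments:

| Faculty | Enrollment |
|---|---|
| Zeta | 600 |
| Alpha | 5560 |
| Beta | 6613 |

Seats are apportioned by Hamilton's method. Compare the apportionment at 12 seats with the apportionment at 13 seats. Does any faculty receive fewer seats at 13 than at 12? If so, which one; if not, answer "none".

At 12 seats: Zeta 1, Alpha 5, Beta 6.
At 13 seats: Zeta 0, Alpha 6, Beta 7.
Zeta drops from 1 to 0.

Zeta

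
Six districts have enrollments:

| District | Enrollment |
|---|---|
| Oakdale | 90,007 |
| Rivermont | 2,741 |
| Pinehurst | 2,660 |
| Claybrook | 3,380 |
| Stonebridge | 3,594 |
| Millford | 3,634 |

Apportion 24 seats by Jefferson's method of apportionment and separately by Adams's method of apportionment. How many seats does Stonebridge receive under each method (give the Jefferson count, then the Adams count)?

0 and 1

Jefferson: Oakdale 24, Rivermont 0, Pinehurst 0, Claybrook 0, Stonebridge 0, Millford 0.
Adams: Oakdale 19, Rivermont 1, Pinehurst 1, Claybrook 1, Stonebridge 1, Millford 1.
Stonebridge gets 0 under Jefferson and 1 under Adams.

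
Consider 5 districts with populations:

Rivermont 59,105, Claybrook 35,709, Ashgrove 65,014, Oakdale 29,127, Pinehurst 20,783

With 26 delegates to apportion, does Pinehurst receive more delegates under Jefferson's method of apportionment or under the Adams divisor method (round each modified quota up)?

Adams

Jefferson: Rivermont 8, Claybrook 4, Ashgrove 8, Oakdale 4, Pinehurst 2.
Adams: Rivermont 7, Claybrook 4, Ashgrove 8, Oakdale 4, Pinehurst 3.
Pinehurst gets 2 under Jefferson and 3 under Adams.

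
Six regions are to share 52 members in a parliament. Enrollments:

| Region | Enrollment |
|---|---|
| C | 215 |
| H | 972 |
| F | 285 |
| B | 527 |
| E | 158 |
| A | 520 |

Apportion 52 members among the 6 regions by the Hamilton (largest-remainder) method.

The standard divisor is 2677/52 ≈ 51.481.
Standard quotas: C 4.176, H 18.881, F 5.536, B 10.237, E 3.069, A 10.101.
Lower quotas: C 4, H 18, F 5, B 10, E 3, A 10 (sum 50, leaving 2 seats).
Remainders in descending order: H 0.881, F 0.536, B 0.237, C 0.176, A 0.101, E 0.069.
Largest remainders: H, F receive the extra seats.

C 4, H 19, F 6, B 10, E 3, A 10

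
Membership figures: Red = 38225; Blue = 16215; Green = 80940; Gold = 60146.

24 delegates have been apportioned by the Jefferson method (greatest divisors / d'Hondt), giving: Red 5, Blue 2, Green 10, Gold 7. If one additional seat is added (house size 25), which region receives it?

Priority for the next seat is population ÷ (current seats + 1).
Priorities: Red 6370.833, Blue 5405.000, Green 7358.182, Gold 7518.250.
Highest priority: Gold.

Gold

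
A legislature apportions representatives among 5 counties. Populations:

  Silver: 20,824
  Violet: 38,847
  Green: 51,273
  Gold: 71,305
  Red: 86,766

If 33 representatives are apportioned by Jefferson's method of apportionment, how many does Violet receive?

5

Standard divisor 269015/33 ≈ 8151.97; standard quotas: Silver 2.554, Violet 4.765, Green 6.290, Gold 8.747, Red 10.644.
Rounding down gives 2, 4, 6, 8, 10 = 30 seats, so the divisor must be adjusted.
With modified divisor 7500: modified quotas Silver 2.777, Violet 5.180, Green 6.836, Gold 9.507, Red 11.569.
Rounding down: Silver 2, Violet 5, Green 6, Gold 9, Red 11 (total 33).
Violet receives 5.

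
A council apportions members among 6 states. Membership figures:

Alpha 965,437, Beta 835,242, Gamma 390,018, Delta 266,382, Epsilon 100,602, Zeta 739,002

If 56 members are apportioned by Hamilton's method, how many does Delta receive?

4

The standard divisor is 3296683/56 ≈ 58869.339.
Standard quotas: Alpha 16.3997, Beta 14.1881, Gamma 6.6251, Delta 4.5250, Epsilon 1.7089, Zeta 12.5533.
Lower quotas: Alpha 16, Beta 14, Gamma 6, Delta 4, Epsilon 1, Zeta 12 (sum 53, leaving 3 seats).
Remainders in descending order: Epsilon 0.7089, Gamma 0.6251, Zeta 0.5533, Delta 0.5250, Alpha 0.3997, Beta 0.1881.
Largest remainders: Epsilon, Gamma, Zeta receive the extra seats.
Delta receives 4.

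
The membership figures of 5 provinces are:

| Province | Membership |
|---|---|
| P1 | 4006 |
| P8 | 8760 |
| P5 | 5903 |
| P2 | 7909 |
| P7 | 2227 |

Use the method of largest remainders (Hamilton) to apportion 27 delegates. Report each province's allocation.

P1: 4, P8: 8, P5: 6, P2: 7, P7: 2

The standard divisor is 28805/27 ≈ 1066.852.
Standard quotas: P1 3.7550, P8 8.2111, P5 5.5331, P2 7.4134, P7 2.0875.
Lower quotas: P1 3, P8 8, P5 5, P2 7, P7 2 (sum 25, leaving 2 seats).
Remainders in descending order: P1 0.7550, P5 0.5331, P2 0.4134, P8 0.2111, P7 0.0875.
The surplus seats go to P1, P5.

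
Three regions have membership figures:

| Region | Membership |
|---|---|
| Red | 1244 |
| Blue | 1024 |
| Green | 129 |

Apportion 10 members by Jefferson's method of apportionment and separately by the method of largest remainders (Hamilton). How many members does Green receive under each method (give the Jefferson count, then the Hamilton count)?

0 and 1

Jefferson: Red 6, Blue 4, Green 0.
Hamilton: Red 5, Blue 4, Green 1.
Green gets 0 under Jefferson and 1 under Hamilton.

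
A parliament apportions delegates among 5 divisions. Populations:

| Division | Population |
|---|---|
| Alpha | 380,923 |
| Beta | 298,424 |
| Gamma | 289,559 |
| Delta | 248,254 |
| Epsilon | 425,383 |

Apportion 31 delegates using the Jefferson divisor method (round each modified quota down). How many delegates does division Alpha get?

Standard divisor 1642543/31 ≈ 52985.258; standard quotas: Alpha 7.189, Beta 5.632, Gamma 5.465, Delta 4.685, Epsilon 8.028.
Rounding down gives 7, 5, 5, 4, 8 = 29 seats, so the divisor must be adjusted.
With modified divisor 49000: modified quotas Alpha 7.774, Beta 6.090, Gamma 5.909, Delta 5.066, Epsilon 8.681.
Rounding down: Alpha 7, Beta 6, Gamma 5, Delta 5, Epsilon 8 (total 31).
Alpha receives 7.

7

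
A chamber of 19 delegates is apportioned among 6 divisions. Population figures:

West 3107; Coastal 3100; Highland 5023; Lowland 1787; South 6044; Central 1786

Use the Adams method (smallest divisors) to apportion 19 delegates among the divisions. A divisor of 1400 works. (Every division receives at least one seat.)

West 3, Coastal 3, Highland 4, Lowland 2, South 5, Central 2

With modified divisor 1400: modified quotas West 2.219, Coastal 2.214, Highland 3.588, Lowland 1.276, South 4.317, Central 1.276.
Rounding up: West 3, Coastal 3, Highland 4, Lowland 2, South 5, Central 2 (total 19).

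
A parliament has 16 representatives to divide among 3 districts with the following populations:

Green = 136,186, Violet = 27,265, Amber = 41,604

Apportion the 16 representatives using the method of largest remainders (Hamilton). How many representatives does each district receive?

Green 11, Violet 2, Amber 3

Total 205055; standard divisor 205055/16 ≈ 12815.938.
Standard quotas: Green 10.6263, Violet 2.1274, Amber 3.2463.
Lower quotas: Green 10, Violet 2, Amber 3 (sum 15, leaving 1 seat).
Remainders in descending order: Green 0.6263, Amber 0.2463, Violet 0.1274.
The surplus seat goes to Green.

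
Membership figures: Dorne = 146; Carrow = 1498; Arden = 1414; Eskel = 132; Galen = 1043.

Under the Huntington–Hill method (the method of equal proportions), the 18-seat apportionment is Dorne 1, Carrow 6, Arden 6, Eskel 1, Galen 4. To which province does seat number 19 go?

Galen

Priority for the next seat is population ÷ (√(s·(s+1))).
Priorities: Dorne 103.238, Carrow 231.146, Arden 218.185, Eskel 93.338, Galen 233.222.
Highest priority: Galen.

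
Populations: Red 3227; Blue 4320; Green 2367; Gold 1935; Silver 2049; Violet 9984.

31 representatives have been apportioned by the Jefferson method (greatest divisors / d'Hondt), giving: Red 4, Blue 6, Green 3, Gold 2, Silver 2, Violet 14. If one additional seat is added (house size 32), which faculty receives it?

Priority for the next seat is population ÷ (current seats + 1).
Priorities: Red 645.400, Blue 617.143, Green 591.750, Gold 645.000, Silver 683.000, Violet 665.600.
Highest priority: Silver.

Silver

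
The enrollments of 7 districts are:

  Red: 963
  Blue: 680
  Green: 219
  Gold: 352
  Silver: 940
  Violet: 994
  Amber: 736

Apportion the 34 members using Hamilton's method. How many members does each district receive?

Standard divisor: 4884 ÷ 34 ≈ 143.647.
Standard quotas: Red 6.704, Blue 4.734, Green 1.525, Gold 2.450, Silver 6.544, Violet 6.920, Amber 5.124.
Lower quotas: Red 6, Blue 4, Green 1, Gold 2, Silver 6, Violet 6, Amber 5 (sum 30, leaving 4 seats).
Remainders in descending order: Violet 0.920, Blue 0.734, Red 0.704, Silver 0.544, Green 0.525, Gold 0.450, Amber 0.124.
The surplus seats go to Violet, Blue, Red, Silver.

Red: 7, Blue: 5, Green: 1, Gold: 2, Silver: 7, Violet: 7, Amber: 5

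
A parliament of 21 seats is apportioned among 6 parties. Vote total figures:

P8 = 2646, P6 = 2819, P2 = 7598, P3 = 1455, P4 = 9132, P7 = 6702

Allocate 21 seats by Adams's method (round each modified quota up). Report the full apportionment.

P8 2, P6 2, P2 5, P3 1, P4 6, P7 5

Standard divisor 30352/21 ≈ 1445.333; standard quotas: P8 1.831, P6 1.950, P2 5.257, P3 1.007, P4 6.318, P7 4.637.
Rounding up gives 2, 2, 6, 2, 7, 5 = 24 seats, so the divisor must be adjusted.
With modified divisor 1600: modified quotas P8 1.654, P6 1.762, P2 4.749, P3 0.909, P4 5.707, P7 4.189.
Rounding up: P8 2, P6 2, P2 5, P3 1, P4 6, P7 5 (total 21).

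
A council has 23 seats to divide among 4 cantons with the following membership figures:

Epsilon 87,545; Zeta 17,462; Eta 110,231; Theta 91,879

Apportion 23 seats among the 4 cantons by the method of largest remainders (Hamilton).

Epsilon=7, Zeta=1, Eta=8, Theta=7

The standard divisor is 307117/23 ≈ 13352.913.
Standard quotas: Epsilon 6.5562, Zeta 1.3077, Eta 8.2552, Theta 6.8808.
Lower quotas: Epsilon 6, Zeta 1, Eta 8, Theta 6 (sum 21, leaving 2 seats).
Remainders in descending order: Theta 0.8808, Epsilon 0.5562, Zeta 0.3077, Eta 0.2552.
Largest remainders: Theta, Epsilon receive the extra seats.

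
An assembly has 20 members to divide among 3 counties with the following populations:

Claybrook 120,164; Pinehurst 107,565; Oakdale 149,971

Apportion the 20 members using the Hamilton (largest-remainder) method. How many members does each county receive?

Standard divisor: 377700 ÷ 20 = 18885.
Standard quotas: Claybrook 6.3629, Pinehurst 5.6958, Oakdale 7.9413.
Lower quotas: Claybrook 6, Pinehurst 5, Oakdale 7 (sum 18, leaving 2 seats).
Remainders in descending order: Oakdale 0.9413, Pinehurst 0.6958, Claybrook 0.3629.
The surplus seats go to Oakdale, Pinehurst.

Claybrook 6, Pinehurst 6, Oakdale 8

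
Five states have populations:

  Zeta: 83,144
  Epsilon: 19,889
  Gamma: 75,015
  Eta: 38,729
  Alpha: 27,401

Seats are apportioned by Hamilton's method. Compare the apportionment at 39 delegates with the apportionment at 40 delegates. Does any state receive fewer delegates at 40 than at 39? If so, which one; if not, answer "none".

At 39 seats: Zeta 13, Epsilon 3, Gamma 12, Eta 6, Alpha 5.
At 40 seats: Zeta 14, Epsilon 3, Gamma 12, Eta 6, Alpha 5.
No state's allocation decreased.

none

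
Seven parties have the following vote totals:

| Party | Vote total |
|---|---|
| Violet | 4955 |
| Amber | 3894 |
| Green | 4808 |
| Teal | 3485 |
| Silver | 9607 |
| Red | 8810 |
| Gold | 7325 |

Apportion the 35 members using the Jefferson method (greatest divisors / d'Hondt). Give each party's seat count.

Standard divisor 42884/35 ≈ 1225.257; standard quotas: Violet 4.044, Amber 3.178, Green 3.924, Teal 2.844, Silver 7.841, Red 7.190, Gold 5.978.
Rounding down gives 4, 3, 3, 2, 7, 7, 5 = 31 seats, so the divisor must be adjusted.
With modified divisor 1130: modified quotas Violet 4.385, Amber 3.446, Green 4.255, Teal 3.084, Silver 8.502, Red 7.796, Gold 6.482.
Rounding down: Violet 4, Amber 3, Green 4, Teal 3, Silver 8, Red 7, Gold 6 (total 35).

Violet: 4, Amber: 3, Green: 4, Teal: 3, Silver: 8, Red: 7, Gold: 6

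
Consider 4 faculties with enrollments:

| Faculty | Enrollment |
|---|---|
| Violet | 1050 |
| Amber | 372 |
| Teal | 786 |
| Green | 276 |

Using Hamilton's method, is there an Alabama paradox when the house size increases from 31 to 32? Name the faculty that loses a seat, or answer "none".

At 31 seats: Violet 13, Amber 5, Teal 10, Green 3.
At 32 seats: Violet 13, Amber 5, Teal 10, Green 4.
No faculty's allocation decreased.

none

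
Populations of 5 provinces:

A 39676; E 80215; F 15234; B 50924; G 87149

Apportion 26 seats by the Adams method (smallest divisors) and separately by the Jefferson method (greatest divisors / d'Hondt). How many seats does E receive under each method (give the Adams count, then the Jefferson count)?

7 and 8

Adams: A 4, E 7, F 2, B 5, G 8.
Jefferson: A 4, E 8, F 1, B 5, G 8.
E gets 7 under Adams and 8 under Jefferson.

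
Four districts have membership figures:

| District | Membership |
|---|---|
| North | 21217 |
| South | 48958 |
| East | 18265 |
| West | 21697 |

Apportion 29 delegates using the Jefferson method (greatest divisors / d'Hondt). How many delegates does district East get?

Standard divisor 110137/29 ≈ 3797.828; standard quotas: North 5.587, South 12.891, East 4.809, West 5.713.
Rounding down gives 5, 12, 4, 5 = 26 seats, so the divisor must be adjusted.
With modified divisor 3600: modified quotas North 5.894, South 13.599, East 5.074, West 6.027.
Rounding down: North 5, South 13, East 5, West 6 (total 29).
East receives 5.

5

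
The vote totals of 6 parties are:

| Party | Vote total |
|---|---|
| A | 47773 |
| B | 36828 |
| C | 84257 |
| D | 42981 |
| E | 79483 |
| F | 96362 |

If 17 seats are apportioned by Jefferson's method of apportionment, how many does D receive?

Standard divisor 387684/17 ≈ 22804.941; standard quotas: A 2.095, B 1.615, C 3.695, D 1.885, E 3.485, F 4.225.
Rounding down gives 2, 1, 3, 1, 3, 4 = 14 seats, so the divisor must be adjusted.
With modified divisor 19600: modified quotas A 2.437, B 1.879, C 4.299, D 2.193, E 4.055, F 4.916.
Rounding down: A 2, B 1, C 4, D 2, E 4, F 4 (total 17).
D receives 2.

2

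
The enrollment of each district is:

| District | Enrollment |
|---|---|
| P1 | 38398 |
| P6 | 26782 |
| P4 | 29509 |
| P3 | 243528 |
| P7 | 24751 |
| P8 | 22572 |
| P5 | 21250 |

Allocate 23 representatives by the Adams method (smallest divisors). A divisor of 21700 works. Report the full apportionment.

P1: 2, P6: 2, P4: 2, P3: 12, P7: 2, P8: 2, P5: 1

With modified divisor 21700: modified quotas P1 1.769, P6 1.234, P4 1.360, P3 11.222, P7 1.141, P8 1.040, P5 0.979.
Rounding up: P1 2, P6 2, P4 2, P3 12, P7 2, P8 2, P5 1 (total 23).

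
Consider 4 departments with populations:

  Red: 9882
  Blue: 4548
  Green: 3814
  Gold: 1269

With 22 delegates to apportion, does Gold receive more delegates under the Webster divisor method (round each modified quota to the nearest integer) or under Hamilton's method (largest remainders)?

Hamilton

Webster: Red 12, Blue 5, Green 4, Gold 1.
Hamilton: Red 11, Blue 5, Green 4, Gold 2.
Gold gets 1 under Webster and 2 under Hamilton.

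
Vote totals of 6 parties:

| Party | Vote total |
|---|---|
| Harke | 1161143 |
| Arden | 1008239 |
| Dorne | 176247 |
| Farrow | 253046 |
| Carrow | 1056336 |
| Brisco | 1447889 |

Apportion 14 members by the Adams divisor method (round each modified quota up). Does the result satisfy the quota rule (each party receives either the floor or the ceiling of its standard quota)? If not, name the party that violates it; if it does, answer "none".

Standard quotas: Harke 3.186, Arden 2.766, Dorne 0.484, Farrow 0.694, Carrow 2.898, Brisco 3.972.
Adams allocation: Harke 3, Arden 3, Dorne 1, Farrow 1, Carrow 3, Brisco 3.
Every allocation lies between the lower and upper quota.

none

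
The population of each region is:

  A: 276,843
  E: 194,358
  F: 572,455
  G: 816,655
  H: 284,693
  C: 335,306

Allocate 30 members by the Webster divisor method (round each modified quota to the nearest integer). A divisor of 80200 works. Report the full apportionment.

A 3; E 2; F 7; G 10; H 4; C 4

With modified divisor 80200: modified quotas A 3.452, E 2.423, F 7.138, G 10.183, H 3.550, C 4.181.
Rounding to the nearest integer: A 3, E 2, F 7, G 10, H 4, C 4 (total 30).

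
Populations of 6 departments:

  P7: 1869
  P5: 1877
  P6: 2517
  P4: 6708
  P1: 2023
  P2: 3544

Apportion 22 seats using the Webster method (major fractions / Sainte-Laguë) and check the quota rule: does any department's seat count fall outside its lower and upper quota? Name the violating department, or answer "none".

none

Standard quotas: P7 2.218, P5 2.228, P6 2.987, P4 7.961, P1 2.401, P2 4.206.
Webster allocation: P7 2, P5 2, P6 3, P4 8, P1 3, P2 4.
Every allocation lies between the lower and upper quota.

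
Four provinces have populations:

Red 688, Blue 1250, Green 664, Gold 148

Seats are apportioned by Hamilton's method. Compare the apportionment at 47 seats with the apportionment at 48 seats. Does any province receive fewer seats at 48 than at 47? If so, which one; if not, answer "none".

Gold

At 47 seats: Red 12, Blue 21, Green 11, Gold 3.
At 48 seats: Red 12, Blue 22, Green 12, Gold 2.
Gold drops from 3 to 2.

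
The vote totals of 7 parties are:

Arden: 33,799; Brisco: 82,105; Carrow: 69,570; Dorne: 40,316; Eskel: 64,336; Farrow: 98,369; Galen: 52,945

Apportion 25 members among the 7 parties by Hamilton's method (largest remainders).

Arden=2, Brisco=5, Carrow=4, Dorne=2, Eskel=4, Farrow=5, Galen=3

The standard divisor is 441440/25 ≈ 17657.6.
Standard quotas: Arden 1.9141, Brisco 4.6498, Carrow 3.9399, Dorne 2.2832, Eskel 3.6435, Farrow 5.5709, Galen 2.9984.
Lower quotas: Arden 1, Brisco 4, Carrow 3, Dorne 2, Eskel 3, Farrow 5, Galen 2 (sum 20, leaving 5 seats).
Remainders in descending order: Galen 0.9984, Carrow 0.9399, Arden 0.9141, Brisco 0.6498, Eskel 0.6435, Farrow 0.5709, Dorne 0.2832.
The surplus seats go to Galen, Carrow, Arden, Brisco, Eskel.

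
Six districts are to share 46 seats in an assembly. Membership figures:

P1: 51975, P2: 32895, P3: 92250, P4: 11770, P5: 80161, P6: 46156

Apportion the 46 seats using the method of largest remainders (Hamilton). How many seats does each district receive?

P1=7; P2=5; P3=13; P4=2; P5=12; P6=7

Standard divisor: 315207 ÷ 46 ≈ 6852.326.
Standard quotas: P1 7.5850, P2 4.8006, P3 13.4626, P4 1.7177, P5 11.6984, P6 6.7358.
Lower quotas: P1 7, P2 4, P3 13, P4 1, P5 11, P6 6 (sum 42, leaving 4 seats).
Remainders in descending order: P2 0.8006, P6 0.7358, P4 0.7177, P5 0.6984, P1 0.5850, P3 0.4626.
Largest remainders: P2, P6, P4, P5 receive the extra seats.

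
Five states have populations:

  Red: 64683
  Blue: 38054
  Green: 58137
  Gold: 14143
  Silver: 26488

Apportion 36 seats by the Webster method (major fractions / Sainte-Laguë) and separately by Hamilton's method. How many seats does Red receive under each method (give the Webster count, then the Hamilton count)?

Webster: Red 11, Blue 7, Green 10, Gold 3, Silver 5.
Hamilton: Red 12, Blue 7, Green 10, Gold 2, Silver 5.
Red gets 11 under Webster and 12 under Hamilton.

11 and 12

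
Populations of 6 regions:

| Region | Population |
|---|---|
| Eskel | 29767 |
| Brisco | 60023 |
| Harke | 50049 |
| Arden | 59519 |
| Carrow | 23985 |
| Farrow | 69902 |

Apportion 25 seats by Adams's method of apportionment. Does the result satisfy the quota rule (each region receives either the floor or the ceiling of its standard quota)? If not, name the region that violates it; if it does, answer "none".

none

Standard quotas: Eskel 2.538, Brisco 5.117, Harke 4.267, Arden 5.074, Carrow 2.045, Farrow 5.959.
Adams allocation: Eskel 3, Brisco 5, Harke 4, Arden 5, Carrow 2, Farrow 6.
Every allocation lies between the lower and upper quota.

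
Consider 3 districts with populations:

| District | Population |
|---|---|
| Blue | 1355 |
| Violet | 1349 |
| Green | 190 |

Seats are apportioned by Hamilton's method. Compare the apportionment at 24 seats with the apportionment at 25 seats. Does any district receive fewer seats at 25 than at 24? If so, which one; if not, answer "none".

At 24 seats: Blue 11, Violet 11, Green 2.
At 25 seats: Blue 12, Violet 12, Green 1.
Green drops from 2 to 1.

Green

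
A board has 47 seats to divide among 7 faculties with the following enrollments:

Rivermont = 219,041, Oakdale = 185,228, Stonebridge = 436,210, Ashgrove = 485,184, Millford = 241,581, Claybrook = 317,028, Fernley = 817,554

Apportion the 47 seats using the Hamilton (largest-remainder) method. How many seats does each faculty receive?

Rivermont 4, Oakdale 3, Stonebridge 8, Ashgrove 8, Millford 4, Claybrook 6, Fernley 14

Standard divisor: 2701826 ÷ 47 ≈ 57485.66.
Standard quotas: Rivermont 3.8104, Oakdale 3.2222, Stonebridge 7.5882, Ashgrove 8.4401, Millford 4.2025, Claybrook 5.5149, Fernley 14.2219.
Lower quotas: Rivermont 3, Oakdale 3, Stonebridge 7, Ashgrove 8, Millford 4, Claybrook 5, Fernley 14 (sum 44, leaving 3 seats).
Remainders in descending order: Rivermont 0.8104, Stonebridge 0.5882, Claybrook 0.5149, Ashgrove 0.4401, Oakdale 0.2222, Fernley 0.2219, Millford 0.2025.
Largest remainders: Rivermont, Stonebridge, Claybrook receive the extra seats.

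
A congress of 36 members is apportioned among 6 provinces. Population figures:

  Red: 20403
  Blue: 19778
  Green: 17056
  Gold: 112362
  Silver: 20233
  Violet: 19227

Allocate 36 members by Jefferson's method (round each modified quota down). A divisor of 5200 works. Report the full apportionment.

Red: 3; Blue: 3; Green: 3; Gold: 21; Silver: 3; Violet: 3

With modified divisor 5200: modified quotas Red 3.924, Blue 3.803, Green 3.280, Gold 21.608, Silver 3.891, Violet 3.697.
Rounding down: Red 3, Blue 3, Green 3, Gold 21, Silver 3, Violet 3 (total 36).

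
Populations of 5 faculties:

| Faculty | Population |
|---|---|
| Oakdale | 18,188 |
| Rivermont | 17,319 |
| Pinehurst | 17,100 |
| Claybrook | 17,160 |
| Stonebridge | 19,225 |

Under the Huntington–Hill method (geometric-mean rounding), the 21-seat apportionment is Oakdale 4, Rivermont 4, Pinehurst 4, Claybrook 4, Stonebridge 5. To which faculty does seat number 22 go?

Oakdale

Priority for the next seat is population ÷ (√(s·(s+1))).
Priorities: Oakdale 4066.960, Rivermont 3872.646, Pinehurst 3823.676, Claybrook 3837.093, Stonebridge 3509.989.
Highest priority: Oakdale.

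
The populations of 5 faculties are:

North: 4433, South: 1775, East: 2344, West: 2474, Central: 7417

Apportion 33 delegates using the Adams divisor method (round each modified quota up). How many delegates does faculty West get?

5

Standard divisor 18443/33 ≈ 558.879; standard quotas: North 7.932, South 3.176, East 4.194, West 4.427, Central 13.271.
Rounding up gives 8, 4, 5, 5, 14 = 36 seats, so the divisor must be adjusted.
With modified divisor 600: modified quotas North 7.388, South 2.958, East 3.907, West 4.123, Central 12.362.
Rounding up: North 8, South 3, East 4, West 5, Central 13 (total 33).
West receives 5.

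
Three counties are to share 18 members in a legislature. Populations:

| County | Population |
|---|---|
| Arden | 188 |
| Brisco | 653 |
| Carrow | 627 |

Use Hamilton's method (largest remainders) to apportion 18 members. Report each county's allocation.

Arden 2, Brisco 8, Carrow 8

Total 1468; standard divisor 1468/18 ≈ 81.556.
Standard quotas: Arden 2.305, Brisco 8.007, Carrow 7.688.
Lower quotas: Arden 2, Brisco 8, Carrow 7 (sum 17, leaving 1 seat).
Remainders in descending order: Carrow 0.688, Arden 0.305, Brisco 0.007.
The surplus seat goes to Carrow.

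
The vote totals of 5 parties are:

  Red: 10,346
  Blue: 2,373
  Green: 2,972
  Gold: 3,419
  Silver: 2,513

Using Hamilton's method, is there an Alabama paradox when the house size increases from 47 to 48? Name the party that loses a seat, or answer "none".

At 47 seats: Red 23, Blue 5, Green 6, Gold 7, Silver 6.
At 48 seats: Red 23, Blue 5, Green 7, Gold 8, Silver 5.
Silver drops from 6 to 5.

Silver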